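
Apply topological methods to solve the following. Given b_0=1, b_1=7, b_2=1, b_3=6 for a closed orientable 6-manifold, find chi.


By Poincare duality b_k = b_{6-k}, so full Betti numbers: b_0=1, b_1=7, b_2=1, b_3=6, b_4=1, b_5=7, b_6=1.
chi = sum (-1)^k b_k = -16

-16


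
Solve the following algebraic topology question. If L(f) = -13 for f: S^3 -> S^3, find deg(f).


L(f) = 1 + (-1)^3 deg(f) on S^3.
-13 = 1 + (-1)^3 * deg(f)
(-1)^3 * deg(f) = -14
deg(f) = 14

14


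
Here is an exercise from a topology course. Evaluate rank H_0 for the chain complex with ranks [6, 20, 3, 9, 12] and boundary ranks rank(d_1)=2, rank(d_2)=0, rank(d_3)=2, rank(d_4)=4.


rank H_k = rank(ker d_k) - rank(im d_{k+1}).
rank(ker d_0) = rank(C_0) - rank(d_0) = 6 - 0 = 6.
rank(im d_{0+1}) = 2.
rank H_0 = 6 - 2 = 4

4


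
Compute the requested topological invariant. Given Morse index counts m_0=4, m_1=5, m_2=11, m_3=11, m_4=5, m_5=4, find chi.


Morse theory: chi(M) = sum_k (-1)^k m_k where m_k = #(index-k critical points).
= (4) + (-5) + (11) + (-11) + (5) + (-4) = 0

0


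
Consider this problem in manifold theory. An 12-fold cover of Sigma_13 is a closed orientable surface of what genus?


For an n-sheeted cover: chi(E) = n * chi(B).
chi(Sigma_13) = 2 - 2*13 = -24.
chi(E) = 12 * (-24) = -288.
genus(E) = (2 - chi(E))/2 = (2 - (-288))/2 = 290/2 = 145

145


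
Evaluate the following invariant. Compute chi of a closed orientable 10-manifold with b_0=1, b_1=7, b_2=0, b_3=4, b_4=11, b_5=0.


By Poincare duality b_k = b_{10-k}, so full Betti numbers: b_0=1, b_1=7, b_2=0, b_3=4, b_4=11, b_5=0, b_6=11, b_7=4, b_8=0, b_9=7, b_10=1.
chi = sum (-1)^k b_k = 2

2


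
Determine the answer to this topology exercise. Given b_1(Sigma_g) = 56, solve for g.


For a closed orientable surface: b_1 = 2g.
56 = 2g
g = 56 / 2 = 28

28


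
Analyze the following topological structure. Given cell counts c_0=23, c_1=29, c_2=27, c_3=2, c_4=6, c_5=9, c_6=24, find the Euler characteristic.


chi = sum_k (-1)^k c_k.
= (-1)^0*23 + (-1)^1*29 + (-1)^2*27 + (-1)^3*2 + (-1)^4*6 + (-1)^5*9 + (-1)^6*24
= (23) + (-29) + (27) + (-2) + (6) + (-9) + (24)
= 40

40


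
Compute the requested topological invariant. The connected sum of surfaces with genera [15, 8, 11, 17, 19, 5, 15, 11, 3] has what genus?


Genus is additive under connected sum of orientable surfaces.
g = 15 + 8 + 11 + 17 + 19 + 5 + 15 + 11 + 3 = 104

104


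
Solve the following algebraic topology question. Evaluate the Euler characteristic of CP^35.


CP^35 has one cell in each even dimension 0, 2, ..., 2*35 (35+1 cells total).
All cells are even-dimensional, so chi = number of cells.
chi = 35 + 1 = 36

36


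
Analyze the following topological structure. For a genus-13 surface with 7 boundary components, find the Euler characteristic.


For a compact orientable surface with genus g and b boundary components: chi = 2 - 2g - b.
chi = 2 - 2*13 - 7 = 2 - 26 - 7 = -31

-31


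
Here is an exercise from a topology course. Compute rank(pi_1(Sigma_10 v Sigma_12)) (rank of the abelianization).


For a wedge: H_1(A v B) = H_1(A) + H_1(B).
b_1(Sigma_10) = 20, b_1(Sigma_12) = 24.
b_1 = 20 + 24 = 44

44


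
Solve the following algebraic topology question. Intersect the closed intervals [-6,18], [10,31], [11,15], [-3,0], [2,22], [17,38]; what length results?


Intersection = [max(a_i), min(b_i)] = [17, 0].
Since 17 > 0, the intersection is empty.
Length = 0

0


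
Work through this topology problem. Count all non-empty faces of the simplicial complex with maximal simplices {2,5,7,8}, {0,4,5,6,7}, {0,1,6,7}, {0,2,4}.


Each maximal simplex on m vertices has 2^m - 1 nonempty faces.
Take the union (dedupe shared faces).
Total distinct faces = 54

54


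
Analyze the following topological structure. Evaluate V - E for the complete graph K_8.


K_8: V = 8, E = C(8,2) = 28.
chi = V - E = 8 - 28 = -20

-20


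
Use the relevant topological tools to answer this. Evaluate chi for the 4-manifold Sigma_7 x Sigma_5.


chi(Sigma_7) = 2 - 2*7 = -12
chi(Sigma_5) = 2 - 2*5 = -8
chi(product) = (-12) * (-8) = 96

96


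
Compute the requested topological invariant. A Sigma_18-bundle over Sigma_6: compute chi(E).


For a fiber bundle F -> E -> B (with CW structure): chi(E) = chi(B) * chi(F).
chi(Sigma_6) = -10, chi(Sigma_18) = -34.
chi(E) = (-10) * (-34) = 340

340


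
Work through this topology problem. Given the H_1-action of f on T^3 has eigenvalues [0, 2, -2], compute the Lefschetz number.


For a torus self-map: L(f) = det(I - A) where A acts on H_1.
L(f) = (1-0) * (1-2) * (1--2) = 1 * -1 * 3 = -3

-3


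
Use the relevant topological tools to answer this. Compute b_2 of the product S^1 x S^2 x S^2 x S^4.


Each S^d has Poincare polynomial 1 + t^d.
The product S^1 x S^2 x S^2 x S^4 has Poincare polynomial prod(1+t^d_i).
Expanding: b_0=1, b_1=1, b_2=2, b_3=2, b_4=2, b_5=2, b_6=2, b_7=2, b_8=1, b_9=1.
b_2 = 2

2


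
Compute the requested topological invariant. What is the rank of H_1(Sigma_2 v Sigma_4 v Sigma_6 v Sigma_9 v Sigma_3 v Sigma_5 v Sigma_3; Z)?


For a wedge X v Y: reduced H_k(X v Y) = H_k(X) + H_k(Y).
Each Sigma_g contributes b_1 = 2g.
b_1 = 4 + 8 + 12 + 18 + 6 + 10 + 6 = 64

64


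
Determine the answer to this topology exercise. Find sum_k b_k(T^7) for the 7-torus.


b_k(T^7) = C(7,k), so the sum over k is sum_k C(7,k) = 2^7.
Total = 2^7 = 128

128


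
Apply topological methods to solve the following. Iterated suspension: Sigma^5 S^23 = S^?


Each suspension raises dimension by 1: Sigma S^n = S^{n+1}.
Sigma^5 S^23 = S^{23+5} = S^28

28


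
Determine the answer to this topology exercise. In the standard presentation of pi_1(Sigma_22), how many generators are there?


Standard presentation: pi_1(Sigma_g) = <a_1,b_1,...,a_g,b_g | [a_1,b_1]...[a_g,b_g] = 1>.
Number of generators = 2g = 2*22 = 44

44


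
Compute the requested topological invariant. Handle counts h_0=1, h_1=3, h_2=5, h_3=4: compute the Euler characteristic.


Handles of index k contribute (-1)^k to chi (same as CW cells).
chi = (1) + (-3) + (5) + (-4) = -1

-1


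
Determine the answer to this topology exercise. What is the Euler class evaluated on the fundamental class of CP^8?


For any closed oriented manifold, <e(TM),[M]> = chi(M).
chi(CP^8) = 8+1 = 9

9


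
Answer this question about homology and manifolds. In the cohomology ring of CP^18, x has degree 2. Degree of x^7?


|x| = 2 in H^*(CP^n).
|x^7| = 7 * |x| = 7 * 2 = 14

14


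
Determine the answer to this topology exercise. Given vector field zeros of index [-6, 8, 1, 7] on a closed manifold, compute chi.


Poincare-Hopf: chi(M) = sum of indices of zeros.
chi = (-6) + (8) + (1) + (7) = 10

10


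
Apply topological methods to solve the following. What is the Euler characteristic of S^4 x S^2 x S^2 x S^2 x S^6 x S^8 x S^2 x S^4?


chi is multiplicative: chi(X x Y) = chi(X) chi(Y).
Each even-dim sphere has chi = 2. There are 8 factors.
chi = 2^8 = 256

256


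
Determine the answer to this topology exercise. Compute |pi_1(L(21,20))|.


pi_1(L(p,q)) = Z/pZ for any q coprime to p.
|pi_1(L(21,20))| = 21

21


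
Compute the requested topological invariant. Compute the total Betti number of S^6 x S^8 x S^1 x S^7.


Total Betti number is multiplicative under products.
Each S^d (d>=1) has total Betti number 2.
There are 4 sphere factors.
Total = 2^4 = 16

16


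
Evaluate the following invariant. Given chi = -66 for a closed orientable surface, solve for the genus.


chi = 2 - 2g for closed orientable surfaces.
-66 = 2 - 2g
2g = 2 - (-66) = 68
g = 34

34


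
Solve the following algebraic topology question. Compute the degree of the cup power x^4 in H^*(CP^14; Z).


|x| = 2 in H^*(CP^n).
|x^4| = 4 * |x| = 4 * 2 = 8

8


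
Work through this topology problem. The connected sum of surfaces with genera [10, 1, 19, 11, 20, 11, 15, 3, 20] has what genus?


Genus is additive under connected sum of orientable surfaces.
g = 10 + 1 + 19 + 11 + 20 + 11 + 15 + 3 + 20 = 110

110


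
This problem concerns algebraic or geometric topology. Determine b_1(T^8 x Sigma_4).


pi_1(A x B) = pi_1(A) x pi_1(B); rank of abelianization = b_1.
b_1(T^8) = 8, b_1(Sigma_4) = 2*4 = 8.
b_1(product) = 8 + 8 = 16

16


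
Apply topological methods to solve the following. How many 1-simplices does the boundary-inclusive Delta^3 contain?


Delta^3 has 3+1 vertices. A 1-face is a choice of 1+1 vertices.
f_1 = C(3+1, 1+1) = C(4,2) = 6

6


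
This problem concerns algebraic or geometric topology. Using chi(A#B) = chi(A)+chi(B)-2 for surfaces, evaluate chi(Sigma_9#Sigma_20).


chi(Sigma_9) = 2 - 2*9 = -16
chi(Sigma_20) = 2 - 2*20 = -38
For surfaces: chi(A#B) = chi(A) + chi(B) - 2.
chi = -16 + -38 - 2 = -56

-56


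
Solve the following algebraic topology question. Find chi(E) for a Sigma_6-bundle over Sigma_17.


For a fiber bundle F -> E -> B (with CW structure): chi(E) = chi(B) * chi(F).
chi(Sigma_17) = -32, chi(Sigma_6) = -10.
chi(E) = (-32) * (-10) = 320

320


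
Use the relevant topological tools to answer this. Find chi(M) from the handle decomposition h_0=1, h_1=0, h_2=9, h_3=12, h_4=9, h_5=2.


Handles of index k contribute (-1)^k to chi (same as CW cells).
chi = (1) + (0) + (9) + (-12) + (9) + (-2) = 5

5


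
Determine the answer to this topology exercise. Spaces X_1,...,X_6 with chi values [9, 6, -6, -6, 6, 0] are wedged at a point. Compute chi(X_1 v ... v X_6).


chi(A v B) = chi(A) + chi(B) - 1 (one point identified).
For 6 spaces: chi = (sum chi_i) - (6 - 1).
sum = 9; chi = 9 - 5 = 4

4


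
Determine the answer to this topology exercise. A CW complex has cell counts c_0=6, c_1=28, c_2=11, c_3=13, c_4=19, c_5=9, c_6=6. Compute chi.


chi = sum_k (-1)^k c_k.
= (-1)^0*6 + (-1)^1*28 + (-1)^2*11 + (-1)^3*13 + (-1)^4*19 + (-1)^5*9 + (-1)^6*6
= (6) + (-28) + (11) + (-13) + (19) + (-9) + (6)
= -8

-8


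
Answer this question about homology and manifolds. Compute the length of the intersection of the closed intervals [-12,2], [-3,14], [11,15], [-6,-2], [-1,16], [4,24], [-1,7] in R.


Intersection = [max(a_i), min(b_i)] = [11, -2].
Since 11 > -2, the intersection is empty.
Length = 0

0


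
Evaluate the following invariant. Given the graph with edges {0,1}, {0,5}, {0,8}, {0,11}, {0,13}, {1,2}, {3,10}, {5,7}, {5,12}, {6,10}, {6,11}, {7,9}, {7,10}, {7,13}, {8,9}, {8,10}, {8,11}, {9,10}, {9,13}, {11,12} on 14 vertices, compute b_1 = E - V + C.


b_1 = E - V + (number of components).
E = 20, V = 14, components = 2.
b_1 = 20 - 14 + 2 = 8

8


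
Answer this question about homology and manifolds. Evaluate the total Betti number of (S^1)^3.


b_k(T^3) = C(3,k), so the sum over k is sum_k C(3,k) = 2^3.
Total = 2^3 = 8

8


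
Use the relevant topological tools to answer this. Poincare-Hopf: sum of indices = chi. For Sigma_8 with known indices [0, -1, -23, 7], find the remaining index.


Poincare-Hopf: sum of indices = chi(M).
chi(Sigma_8) = 2 - 2*8 = -14.
Sum of known indices = -17.
x = chi - (sum known) = -14 - (-17) = 3

3


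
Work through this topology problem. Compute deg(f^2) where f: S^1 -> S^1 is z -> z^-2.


deg(f) = -2. Degree is multiplicative: deg(f^2) = (deg f)^2.
deg(f^2) = (-2)^2 = 4

4


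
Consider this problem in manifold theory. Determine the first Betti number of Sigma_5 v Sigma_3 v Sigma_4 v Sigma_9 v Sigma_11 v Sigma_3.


For a wedge X v Y: reduced H_k(X v Y) = H_k(X) + H_k(Y).
Each Sigma_g contributes b_1 = 2g.
b_1 = 10 + 6 + 8 + 18 + 22 + 6 = 70

70


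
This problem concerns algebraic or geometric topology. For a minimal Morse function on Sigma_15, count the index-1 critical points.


A perfect Morse function has m_k = b_k.
For Sigma_15: b_0=1, b_1=2g=30, b_2=1.
Saddles m_1 = 2g = 30

30


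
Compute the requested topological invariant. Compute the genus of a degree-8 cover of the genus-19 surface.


For an n-sheeted cover: chi(E) = n * chi(B).
chi(Sigma_19) = 2 - 2*19 = -36.
chi(E) = 8 * (-36) = -288.
genus(E) = (2 - chi(E))/2 = (2 - (-288))/2 = 290/2 = 145

145


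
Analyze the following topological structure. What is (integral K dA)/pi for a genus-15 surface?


Gauss-Bonnet: integral K dA = 2*pi*chi(M).
chi(Sigma_15) = 2 - 2*15 = -28.
(integral K dA)/pi = 2*chi = 2*(-28) = -56

-56


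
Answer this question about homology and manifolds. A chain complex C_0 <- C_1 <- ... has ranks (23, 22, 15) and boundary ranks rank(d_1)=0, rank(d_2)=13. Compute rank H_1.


rank H_k = rank(ker d_k) - rank(im d_{k+1}).
rank(ker d_1) = rank(C_1) - rank(d_1) = 22 - 0 = 22.
rank(im d_{1+1}) = 13.
rank H_1 = 22 - 13 = 9

9


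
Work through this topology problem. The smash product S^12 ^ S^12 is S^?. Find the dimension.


S^m ^ S^n = S^{m+n}.
k = 12 + 12 = 24

24


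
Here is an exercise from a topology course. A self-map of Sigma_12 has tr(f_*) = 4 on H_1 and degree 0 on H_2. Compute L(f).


L(f) = tr(f_0*) - tr(f_1*) + tr(f_2*).
= 1 - (4) + (0)
= -3

-3


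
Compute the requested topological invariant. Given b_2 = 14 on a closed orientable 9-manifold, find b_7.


Poincare duality for closed orientable n-manifolds: b_k = b_{n-k}.
Here n = 9, so b_7 = b_2 = 14

14


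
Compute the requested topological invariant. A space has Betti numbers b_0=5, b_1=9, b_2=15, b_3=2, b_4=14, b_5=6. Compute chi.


chi = sum_k (-1)^k b_k.
= (5) + (-9) + (15) + (-2) + (14) + (-6)
= 17

17


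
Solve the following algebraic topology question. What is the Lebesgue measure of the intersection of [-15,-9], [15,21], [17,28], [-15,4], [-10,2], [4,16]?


Intersection = [max(a_i), min(b_i)] = [17, -9].
Since 17 > -9, the intersection is empty.
Length = 0

0


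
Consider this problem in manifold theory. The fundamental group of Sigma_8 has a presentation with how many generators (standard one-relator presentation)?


Standard presentation: pi_1(Sigma_g) = <a_1,b_1,...,a_g,b_g | [a_1,b_1]...[a_g,b_g] = 1>.
Number of generators = 2g = 2*8 = 16

16


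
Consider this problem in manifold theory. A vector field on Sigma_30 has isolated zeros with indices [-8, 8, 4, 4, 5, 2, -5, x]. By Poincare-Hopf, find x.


Poincare-Hopf: sum of indices = chi(M).
chi(Sigma_30) = 2 - 2*30 = -58.
Sum of known indices = 10.
x = chi - (sum known) = -58 - (10) = -68

-68


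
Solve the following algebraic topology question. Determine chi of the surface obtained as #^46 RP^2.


For a non-orientable closed surface with k crosscaps: chi = 2 - k.
Here k = 46.
chi = 2 - 46 = -44

-44


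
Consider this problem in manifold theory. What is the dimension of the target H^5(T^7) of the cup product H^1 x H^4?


Cup product: H^p x H^q -> H^{p+q}; here p+q = 1+4 = 5.
rank H^k(T^n) = C(n,k).
C(7,5) = 21

21


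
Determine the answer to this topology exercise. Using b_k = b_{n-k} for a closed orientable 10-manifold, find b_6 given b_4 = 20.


Poincare duality for closed orientable n-manifolds: b_k = b_{n-k}.
Here n = 10, so b_6 = b_4 = 20

20


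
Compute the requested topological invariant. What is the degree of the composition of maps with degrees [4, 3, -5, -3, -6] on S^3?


Degree is multiplicative: deg(composition) = product of degrees.
= (4) * (3) * (-5) * (-3) * (-6) = -1080

-1080


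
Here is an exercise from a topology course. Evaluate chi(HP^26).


HP^26 has one cell in each dimension 0, 4, ..., 4*26 (26+1 cells, all even-dim).
chi = 26 + 1 = 27

27


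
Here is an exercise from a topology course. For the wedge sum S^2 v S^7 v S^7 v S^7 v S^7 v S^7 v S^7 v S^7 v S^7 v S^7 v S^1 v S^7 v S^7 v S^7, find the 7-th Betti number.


For a wedge of spheres, H_k (k>0) is free on one generator per sphere of dimension k.
Spheres of dimension 7: count = 12.
b_7 = 12

12


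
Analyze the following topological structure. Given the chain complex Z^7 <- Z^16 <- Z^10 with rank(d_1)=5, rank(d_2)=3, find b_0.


rank H_k = rank(ker d_k) - rank(im d_{k+1}).
rank(ker d_0) = rank(C_0) - rank(d_0) = 7 - 0 = 7.
rank(im d_{0+1}) = 5.
rank H_0 = 7 - 5 = 2

2


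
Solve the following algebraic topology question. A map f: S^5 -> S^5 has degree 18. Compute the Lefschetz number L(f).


On S^5: L(f) = tr(f_0*) + (-1)^5 tr(f_5*) = 1 + (-1)^5 * deg(f).
L(f) = 1 + (-1)^5 * 18 = 1 + -18 = -17

-17


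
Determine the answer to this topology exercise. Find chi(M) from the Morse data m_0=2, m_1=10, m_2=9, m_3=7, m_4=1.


Morse theory: chi(M) = sum_k (-1)^k m_k where m_k = #(index-k critical points).
= (2) + (-10) + (9) + (-7) + (1) = -5

-5


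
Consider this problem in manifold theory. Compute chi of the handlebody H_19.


A genus-g handlebody deformation retracts to a wedge of g circles.
chi(vee_g S^1) = 1 - g.
chi(H_19) = 1 - 19 = -18

-18


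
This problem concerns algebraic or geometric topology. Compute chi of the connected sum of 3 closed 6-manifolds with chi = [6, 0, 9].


For n-manifolds: chi(A#B) = chi(A) + chi(B) - chi(S^6).
chi(S^6) = 1 + (-1)^6 = 2.
chi(#) = (sum chi_i) - (3-1)*chi(S^6) = 15 - 2*2 = 11

11


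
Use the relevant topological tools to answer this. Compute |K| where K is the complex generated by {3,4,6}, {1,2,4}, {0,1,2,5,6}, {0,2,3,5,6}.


Each maximal simplex on m vertices has 2^m - 1 nonempty faces.
Take the union (dedupe shared faces).
Total distinct faces = 54

54


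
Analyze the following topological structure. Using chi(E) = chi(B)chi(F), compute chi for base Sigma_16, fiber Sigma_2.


For a fiber bundle F -> E -> B (with CW structure): chi(E) = chi(B) * chi(F).
chi(Sigma_16) = -30, chi(Sigma_2) = -2.
chi(E) = (-30) * (-2) = 60

60


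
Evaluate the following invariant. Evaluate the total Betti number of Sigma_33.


For Sigma_33: b_0 = 1, b_1 = 2g = 66, b_2 = 1.
Total = 1 + 66 + 1 = 68

68


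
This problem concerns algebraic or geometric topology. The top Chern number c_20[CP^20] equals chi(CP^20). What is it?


For any closed oriented manifold, <e(TM),[M]> = chi(M).
chi(CP^20) = 20+1 = 21

21


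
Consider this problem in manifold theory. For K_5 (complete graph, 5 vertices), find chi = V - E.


K_5: V = 5, E = C(5,2) = 10.
chi = V - E = 5 - 10 = -5

-5


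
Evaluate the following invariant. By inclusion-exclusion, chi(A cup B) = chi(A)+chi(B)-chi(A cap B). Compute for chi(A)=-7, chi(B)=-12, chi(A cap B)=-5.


chi(A cup B) = chi(A) + chi(B) - chi(A cap B)
= -7 + (-12) - (-5)
= -14

-14


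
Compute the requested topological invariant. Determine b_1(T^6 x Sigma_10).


pi_1(A x B) = pi_1(A) x pi_1(B); rank of abelianization = b_1.
b_1(T^6) = 6, b_1(Sigma_10) = 2*10 = 20.
b_1(product) = 6 + 20 = 26

26


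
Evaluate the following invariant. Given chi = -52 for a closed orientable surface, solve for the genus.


chi = 2 - 2g for closed orientable surfaces.
-52 = 2 - 2g
2g = 2 - (-52) = 54
g = 27

27


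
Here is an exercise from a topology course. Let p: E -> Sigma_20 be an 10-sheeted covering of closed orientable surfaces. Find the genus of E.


For an n-sheeted cover: chi(E) = n * chi(B).
chi(Sigma_20) = 2 - 2*20 = -38.
chi(E) = 10 * (-38) = -380.
genus(E) = (2 - chi(E))/2 = (2 - (-380))/2 = 382/2 = 191

191


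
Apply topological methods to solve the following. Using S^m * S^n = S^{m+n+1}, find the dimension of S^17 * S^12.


Join of spheres: S^m * S^n = S^{m+n+1}.
dim = 17 + 12 + 1 = 30

30


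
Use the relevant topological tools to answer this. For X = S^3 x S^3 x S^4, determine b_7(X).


Each S^d has Poincare polynomial 1 + t^d.
The product S^3 x S^3 x S^4 has Poincare polynomial prod(1+t^d_i).
Expanding: b_0=1, b_3=2, b_4=1, b_6=1, b_7=2, b_10=1.
b_7 = 2

2


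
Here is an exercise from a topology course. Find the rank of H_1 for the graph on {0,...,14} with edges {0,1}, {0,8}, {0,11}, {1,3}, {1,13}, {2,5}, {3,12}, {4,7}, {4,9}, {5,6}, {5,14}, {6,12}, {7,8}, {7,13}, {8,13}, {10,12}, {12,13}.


b_1 = E - V + (number of components).
E = 17, V = 15, components = 1.
b_1 = 17 - 15 + 1 = 3

3


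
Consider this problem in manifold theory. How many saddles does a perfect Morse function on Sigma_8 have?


A perfect Morse function has m_k = b_k.
For Sigma_8: b_0=1, b_1=2g=16, b_2=1.
Saddles m_1 = 2g = 16

16


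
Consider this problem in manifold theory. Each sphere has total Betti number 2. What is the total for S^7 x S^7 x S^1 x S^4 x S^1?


Total Betti number is multiplicative under products.
Each S^d (d>=1) has total Betti number 2.
There are 5 sphere factors.
Total = 2^5 = 32

32


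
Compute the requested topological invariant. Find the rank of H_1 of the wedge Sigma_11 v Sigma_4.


For a wedge: H_1(A v B) = H_1(A) + H_1(B).
b_1(Sigma_11) = 22, b_1(Sigma_4) = 8.
b_1 = 22 + 8 = 30

30


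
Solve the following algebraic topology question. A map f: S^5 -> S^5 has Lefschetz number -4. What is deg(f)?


L(f) = 1 + (-1)^5 deg(f) on S^5.
-4 = 1 + (-1)^5 * deg(f)
(-1)^5 * deg(f) = -5
deg(f) = 5

5


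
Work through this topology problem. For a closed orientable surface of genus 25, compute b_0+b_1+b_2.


For Sigma_25: b_0 = 1, b_1 = 2g = 50, b_2 = 1.
Total = 1 + 50 + 1 = 52

52


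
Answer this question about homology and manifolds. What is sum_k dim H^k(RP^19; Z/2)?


H^k(RP^19; Z/2) = Z/2 for each 0 <= k <= 19.
Total dimension = 19 + 1 = 20

20


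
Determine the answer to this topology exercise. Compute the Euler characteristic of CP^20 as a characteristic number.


For any closed oriented manifold, <e(TM),[M]> = chi(M).
chi(CP^20) = 20+1 = 21

21


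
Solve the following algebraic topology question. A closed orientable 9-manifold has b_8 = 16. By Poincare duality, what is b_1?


Poincare duality for closed orientable n-manifolds: b_k = b_{n-k}.
Here n = 9, so b_1 = b_8 = 16

16


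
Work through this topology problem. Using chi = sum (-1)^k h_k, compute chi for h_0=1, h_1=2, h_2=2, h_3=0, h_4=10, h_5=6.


Handles of index k contribute (-1)^k to chi (same as CW cells).
chi = (1) + (-2) + (2) + (0) + (10) + (-6) = 5

5


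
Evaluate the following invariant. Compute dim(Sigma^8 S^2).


Each suspension raises dimension by 1: Sigma S^n = S^{n+1}.
Sigma^8 S^2 = S^{2+8} = S^10

10


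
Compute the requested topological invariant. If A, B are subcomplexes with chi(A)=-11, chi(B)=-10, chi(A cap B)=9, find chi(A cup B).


chi(A cup B) = chi(A) + chi(B) - chi(A cap B)
= -11 + (-10) - (9)
= -30

-30


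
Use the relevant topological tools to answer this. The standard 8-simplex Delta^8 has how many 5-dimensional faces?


Delta^8 has 8+1 vertices. A 5-face is a choice of 5+1 vertices.
f_5 = C(8+1, 5+1) = C(9,6) = 84

84


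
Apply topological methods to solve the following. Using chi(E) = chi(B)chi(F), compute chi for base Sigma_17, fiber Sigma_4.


For a fiber bundle F -> E -> B (with CW structure): chi(E) = chi(B) * chi(F).
chi(Sigma_17) = -32, chi(Sigma_4) = -6.
chi(E) = (-32) * (-6) = 192

192


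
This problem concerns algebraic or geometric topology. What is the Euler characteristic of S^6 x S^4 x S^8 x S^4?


chi is multiplicative: chi(X x Y) = chi(X) chi(Y).
Each even-dim sphere has chi = 2. There are 4 factors.
chi = 2^4 = 16

16


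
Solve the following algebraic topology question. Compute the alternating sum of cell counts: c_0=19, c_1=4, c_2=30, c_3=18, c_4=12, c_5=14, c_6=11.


chi = sum_k (-1)^k c_k.
= (-1)^0*19 + (-1)^1*4 + (-1)^2*30 + (-1)^3*18 + (-1)^4*12 + (-1)^5*14 + (-1)^6*11
= (19) + (-4) + (30) + (-18) + (12) + (-14) + (11)
= 36

36


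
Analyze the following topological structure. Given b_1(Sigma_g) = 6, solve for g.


For a closed orientable surface: b_1 = 2g.
6 = 2g
g = 6 / 2 = 3

3


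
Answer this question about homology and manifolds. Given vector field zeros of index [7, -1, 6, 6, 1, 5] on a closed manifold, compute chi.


Poincare-Hopf: chi(M) = sum of indices of zeros.
chi = (7) + (-1) + (6) + (6) + (1) + (5) = 24

24


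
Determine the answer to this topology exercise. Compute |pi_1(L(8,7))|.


pi_1(L(p,q)) = Z/pZ for any q coprime to p.
|pi_1(L(8,7))| = 8

8


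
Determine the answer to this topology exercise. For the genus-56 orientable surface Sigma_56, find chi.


For a closed orientable surface of genus g: chi = 2 - 2g.
Here g = 56.
chi = 2 - 2*56 = 2 - 112 = -110

-110


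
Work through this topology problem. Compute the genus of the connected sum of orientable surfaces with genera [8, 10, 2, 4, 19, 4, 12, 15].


Genus is additive under connected sum of orientable surfaces.
g = 8 + 10 + 2 + 4 + 19 + 4 + 12 + 15 = 74

74


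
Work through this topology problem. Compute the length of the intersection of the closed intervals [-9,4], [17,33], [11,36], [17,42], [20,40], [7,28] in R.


Intersection = [max(a_i), min(b_i)] = [20, 4].
Since 20 > 4, the intersection is empty.
Length = 0

0


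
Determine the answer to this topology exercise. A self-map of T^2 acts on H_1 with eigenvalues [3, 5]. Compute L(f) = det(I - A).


For a torus self-map: L(f) = det(I - A) where A acts on H_1.
L(f) = (1-3) * (1-5) = -2 * -4 = 8

8


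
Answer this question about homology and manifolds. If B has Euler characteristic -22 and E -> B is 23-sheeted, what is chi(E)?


For a finite covering: chi(E) = (number of sheets) * chi(B).
chi(E) = 23 * (-22) = -506

-506


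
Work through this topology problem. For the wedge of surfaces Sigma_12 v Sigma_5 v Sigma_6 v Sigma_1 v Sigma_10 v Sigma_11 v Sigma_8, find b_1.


For a wedge X v Y: reduced H_k(X v Y) = H_k(X) + H_k(Y).
Each Sigma_g contributes b_1 = 2g.
b_1 = 24 + 10 + 12 + 2 + 20 + 22 + 16 = 106

106


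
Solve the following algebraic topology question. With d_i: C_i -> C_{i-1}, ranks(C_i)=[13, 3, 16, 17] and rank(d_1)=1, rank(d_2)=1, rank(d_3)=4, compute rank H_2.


rank H_k = rank(ker d_k) - rank(im d_{k+1}).
rank(ker d_2) = rank(C_2) - rank(d_2) = 16 - 1 = 15.
rank(im d_{2+1}) = 4.
rank H_2 = 15 - 4 = 11

11


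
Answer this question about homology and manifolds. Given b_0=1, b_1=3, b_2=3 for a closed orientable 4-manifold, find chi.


By Poincare duality b_k = b_{4-k}, so full Betti numbers: b_0=1, b_1=3, b_2=3, b_3=3, b_4=1.
chi = sum (-1)^k b_k = -1

-1


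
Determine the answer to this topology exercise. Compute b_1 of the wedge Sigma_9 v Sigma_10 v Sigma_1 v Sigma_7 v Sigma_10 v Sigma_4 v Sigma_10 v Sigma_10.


For a wedge X v Y: reduced H_k(X v Y) = H_k(X) + H_k(Y).
Each Sigma_g contributes b_1 = 2g.
b_1 = 18 + 20 + 2 + 14 + 20 + 8 + 20 + 20 = 122

122


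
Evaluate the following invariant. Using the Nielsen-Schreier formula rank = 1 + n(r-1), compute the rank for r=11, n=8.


Nielsen-Schreier: an index-n subgroup of F_r is free of rank 1 + n(r-1).
Equivalently: chi(cover) = n*chi(base); chi(vee_r S^1) = 1 - 11 = -10.
chi(E) = 8*(-10) = -80; rank = 1 - chi(E) = 1 - (-80) = 81.
rank = 1 + 8*(11-1) = 1 + 80 = 81

81


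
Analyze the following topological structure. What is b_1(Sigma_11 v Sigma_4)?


For a wedge: H_1(A v B) = H_1(A) + H_1(B).
b_1(Sigma_11) = 22, b_1(Sigma_4) = 8.
b_1 = 22 + 8 = 30

30


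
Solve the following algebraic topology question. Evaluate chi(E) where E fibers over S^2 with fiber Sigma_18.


chi(S^2) = 2 (n even), chi(Sigma_18) = 2 - 2*18 = -34.
chi(E) = 2 * (-34) = -68

-68


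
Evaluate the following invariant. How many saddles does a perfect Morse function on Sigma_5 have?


A perfect Morse function has m_k = b_k.
For Sigma_5: b_0=1, b_1=2g=10, b_2=1.
Saddles m_1 = 2g = 10

10


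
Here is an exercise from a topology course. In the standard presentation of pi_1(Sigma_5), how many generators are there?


Standard presentation: pi_1(Sigma_g) = <a_1,b_1,...,a_g,b_g | [a_1,b_1]...[a_g,b_g] = 1>.
Number of generators = 2g = 2*5 = 10

10


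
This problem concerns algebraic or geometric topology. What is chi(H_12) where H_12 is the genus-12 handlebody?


A genus-g handlebody deformation retracts to a wedge of g circles.
chi(vee_g S^1) = 1 - g.
chi(H_12) = 1 - 12 = -11

-11


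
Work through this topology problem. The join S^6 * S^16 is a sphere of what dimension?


Join of spheres: S^m * S^n = S^{m+n+1}.
dim = 6 + 16 + 1 = 23

23


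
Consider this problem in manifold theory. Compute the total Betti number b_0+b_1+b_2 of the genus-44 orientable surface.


For Sigma_44: b_0 = 1, b_1 = 2g = 88, b_2 = 1.
Total = 1 + 88 + 1 = 90

90


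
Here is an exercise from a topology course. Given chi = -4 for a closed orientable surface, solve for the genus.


chi = 2 - 2g for closed orientable surfaces.
-4 = 2 - 2g
2g = 2 - (-4) = 6
g = 3

3


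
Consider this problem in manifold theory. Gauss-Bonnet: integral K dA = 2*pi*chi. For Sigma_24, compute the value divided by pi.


Gauss-Bonnet: integral K dA = 2*pi*chi(M).
chi(Sigma_24) = 2 - 2*24 = -46.
(integral K dA)/pi = 2*chi = 2*(-46) = -92

-92


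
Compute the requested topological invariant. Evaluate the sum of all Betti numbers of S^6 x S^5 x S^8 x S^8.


Total Betti number is multiplicative under products.
Each S^d (d>=1) has total Betti number 2.
There are 4 sphere factors.
Total = 2^4 = 16

16


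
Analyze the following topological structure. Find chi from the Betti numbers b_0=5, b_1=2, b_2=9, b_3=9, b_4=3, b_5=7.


chi = sum_k (-1)^k b_k.
= (5) + (-2) + (9) + (-9) + (3) + (-7)
= -1

-1


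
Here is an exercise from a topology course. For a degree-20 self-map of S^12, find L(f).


On S^12: L(f) = tr(f_0*) + (-1)^12 tr(f_12*) = 1 + (-1)^12 * deg(f).
L(f) = 1 + (-1)^12 * 20 = 1 + 20 = 21

21


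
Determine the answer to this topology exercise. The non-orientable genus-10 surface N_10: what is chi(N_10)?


For a non-orientable closed surface with k crosscaps: chi = 2 - k.
Here k = 10.
chi = 2 - 10 = -8

-8


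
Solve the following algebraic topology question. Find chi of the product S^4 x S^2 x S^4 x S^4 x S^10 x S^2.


chi is multiplicative: chi(X x Y) = chi(X) chi(Y).
Each even-dim sphere has chi = 2. There are 6 factors.
chi = 2^6 = 64

64


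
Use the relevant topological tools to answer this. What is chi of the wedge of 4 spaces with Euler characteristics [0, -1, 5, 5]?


chi(A v B) = chi(A) + chi(B) - 1 (one point identified).
For 4 spaces: chi = (sum chi_i) - (4 - 1).
sum = 9; chi = 9 - 3 = 6

6


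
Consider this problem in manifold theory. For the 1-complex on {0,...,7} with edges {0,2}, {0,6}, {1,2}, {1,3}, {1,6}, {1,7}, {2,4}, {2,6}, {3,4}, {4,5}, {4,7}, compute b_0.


Run DFS/union-find over 8 vertices.
V = 8, E = 11.
Number of components = 1

1


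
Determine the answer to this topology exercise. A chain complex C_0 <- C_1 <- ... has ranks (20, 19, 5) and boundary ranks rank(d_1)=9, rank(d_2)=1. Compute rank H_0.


rank H_k = rank(ker d_k) - rank(im d_{k+1}).
rank(ker d_0) = rank(C_0) - rank(d_0) = 20 - 0 = 20.
rank(im d_{0+1}) = 9.
rank H_0 = 20 - 9 = 11

11


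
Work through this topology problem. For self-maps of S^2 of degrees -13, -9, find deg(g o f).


Degree is multiplicative under composition: deg(g o f) = deg(g) * deg(f).
= -9 * -13 = 117

117


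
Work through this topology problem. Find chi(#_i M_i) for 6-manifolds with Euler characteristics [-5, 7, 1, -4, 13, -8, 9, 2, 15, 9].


For n-manifolds: chi(A#B) = chi(A) + chi(B) - chi(S^6).
chi(S^6) = 1 + (-1)^6 = 2.
chi(#) = (sum chi_i) - (10-1)*chi(S^6) = 39 - 9*2 = 21

21


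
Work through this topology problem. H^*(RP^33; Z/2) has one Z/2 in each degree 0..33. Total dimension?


H^k(RP^33; Z/2) = Z/2 for each 0 <= k <= 33.
Total dimension = 33 + 1 = 34

34


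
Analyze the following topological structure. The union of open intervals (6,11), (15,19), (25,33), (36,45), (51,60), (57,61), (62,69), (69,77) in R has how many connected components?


Sort and merge overlapping open intervals.
Merged: (6,11), (15,19), (25,33), (36,45), (51,61), (62,69), (69,77).
Number of components = 7

7


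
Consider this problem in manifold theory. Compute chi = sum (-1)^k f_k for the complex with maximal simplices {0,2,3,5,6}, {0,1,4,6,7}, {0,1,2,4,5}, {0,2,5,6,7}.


Enumerate all faces; f-vector: f_0=8, f_1=25, f_2=33, f_3=19, f_4=4.
chi = sum (-1)^k f_k = 1

1


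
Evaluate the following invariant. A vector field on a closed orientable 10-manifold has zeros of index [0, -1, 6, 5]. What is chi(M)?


Poincare-Hopf: chi(M) = sum of indices of zeros.
chi = (0) + (-1) + (6) + (5) = 10

10


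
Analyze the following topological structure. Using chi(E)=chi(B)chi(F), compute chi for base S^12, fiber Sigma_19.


chi(S^12) = 2 (n even), chi(Sigma_19) = 2 - 2*19 = -36.
chi(E) = 2 * (-36) = -72

-72


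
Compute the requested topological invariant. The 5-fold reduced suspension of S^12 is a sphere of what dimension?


Each suspension raises dimension by 1: Sigma S^n = S^{n+1}.
Sigma^5 S^12 = S^{12+5} = S^17

17


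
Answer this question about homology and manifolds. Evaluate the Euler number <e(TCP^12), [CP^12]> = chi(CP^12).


For any closed oriented manifold, <e(TM),[M]> = chi(M).
chi(CP^12) = 12+1 = 13

13


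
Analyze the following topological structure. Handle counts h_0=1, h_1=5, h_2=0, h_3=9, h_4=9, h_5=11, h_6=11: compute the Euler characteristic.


Handles of index k contribute (-1)^k to chi (same as CW cells).
chi = (1) + (-5) + (0) + (-9) + (9) + (-11) + (11) = -4

-4


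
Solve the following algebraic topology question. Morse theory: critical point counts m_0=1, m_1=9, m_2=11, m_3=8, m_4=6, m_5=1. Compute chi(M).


Morse theory: chi(M) = sum_k (-1)^k m_k where m_k = #(index-k critical points).
= (1) + (-9) + (11) + (-8) + (6) + (-1) = 0

0


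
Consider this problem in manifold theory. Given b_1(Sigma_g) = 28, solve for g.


For a closed orientable surface: b_1 = 2g.
28 = 2g
g = 28 / 2 = 14

14


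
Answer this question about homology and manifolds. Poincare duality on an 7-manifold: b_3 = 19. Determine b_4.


Poincare duality for closed orientable n-manifolds: b_k = b_{n-k}.
Here n = 7, so b_4 = b_3 = 19

19


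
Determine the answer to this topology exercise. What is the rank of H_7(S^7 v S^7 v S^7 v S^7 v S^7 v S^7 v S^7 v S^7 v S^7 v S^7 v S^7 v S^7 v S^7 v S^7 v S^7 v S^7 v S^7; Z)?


For a wedge of spheres, H_k (k>0) is free on one generator per sphere of dimension k.
Spheres of dimension 7: count = 17.
b_7 = 17

17


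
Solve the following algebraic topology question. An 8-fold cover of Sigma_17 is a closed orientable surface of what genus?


For an n-sheeted cover: chi(E) = n * chi(B).
chi(Sigma_17) = 2 - 2*17 = -32.
chi(E) = 8 * (-32) = -256.
genus(E) = (2 - chi(E))/2 = (2 - (-256))/2 = 258/2 = 129

129


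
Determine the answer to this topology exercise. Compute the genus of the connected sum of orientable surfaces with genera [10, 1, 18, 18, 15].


Genus is additive under connected sum of orientable surfaces.
g = 10 + 1 + 18 + 18 + 15 = 62

62


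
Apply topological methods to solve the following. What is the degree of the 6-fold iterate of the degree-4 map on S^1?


deg(f) = 4. Degree is multiplicative: deg(f^6) = (deg f)^6.
deg(f^6) = (4)^6 = 4096

4096


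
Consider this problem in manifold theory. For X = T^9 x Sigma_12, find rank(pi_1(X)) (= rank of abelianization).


pi_1(A x B) = pi_1(A) x pi_1(B); rank of abelianization = b_1.
b_1(T^9) = 9, b_1(Sigma_12) = 2*12 = 24.
b_1(product) = 9 + 24 = 33

33


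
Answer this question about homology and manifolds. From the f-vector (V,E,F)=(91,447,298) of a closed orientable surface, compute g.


chi = V - E + F = 91 - 447 + 298 = -58
For orientable closed surface: chi = 2 - 2g, so g = (2 - chi)/2.
g = (2 - (-58)) / 2 = 60 / 2 = 30

30


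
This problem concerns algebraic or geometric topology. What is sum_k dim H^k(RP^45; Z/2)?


H^k(RP^45; Z/2) = Z/2 for each 0 <= k <= 45.
Total dimension = 45 + 1 = 46

46


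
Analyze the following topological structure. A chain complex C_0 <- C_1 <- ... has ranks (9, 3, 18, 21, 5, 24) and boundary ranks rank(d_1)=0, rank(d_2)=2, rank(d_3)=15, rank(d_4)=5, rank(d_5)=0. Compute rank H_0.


rank H_k = rank(ker d_k) - rank(im d_{k+1}).
rank(ker d_0) = rank(C_0) - rank(d_0) = 9 - 0 = 9.
rank(im d_{0+1}) = 0.
rank H_0 = 9 - 0 = 9

9


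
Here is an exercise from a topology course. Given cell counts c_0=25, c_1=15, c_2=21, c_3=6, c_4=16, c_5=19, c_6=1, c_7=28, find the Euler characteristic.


chi = sum_k (-1)^k c_k.
= (-1)^0*25 + (-1)^1*15 + (-1)^2*21 + (-1)^3*6 + (-1)^4*16 + (-1)^5*19 + (-1)^6*1 + (-1)^7*28
= (25) + (-15) + (21) + (-6) + (16) + (-19) + (1) + (-28)
= -5

-5


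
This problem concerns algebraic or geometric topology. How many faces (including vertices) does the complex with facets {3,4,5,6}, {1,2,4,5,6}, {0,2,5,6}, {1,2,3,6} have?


Each maximal simplex on m vertices has 2^m - 1 nonempty faces.
Take the union (dedupe shared faces).
Total distinct faces = 53

53


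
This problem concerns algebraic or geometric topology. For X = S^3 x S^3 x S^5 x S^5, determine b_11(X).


Each S^d has Poincare polynomial 1 + t^d.
The product S^3 x S^3 x S^5 x S^5 has Poincare polynomial prod(1+t^d_i).
Expanding: b_0=1, b_3=2, b_5=2, b_6=1, b_8=4, b_10=1, b_11=2, b_13=2, b_16=1.
b_11 = 2

2


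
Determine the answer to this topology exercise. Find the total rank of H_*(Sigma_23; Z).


For Sigma_23: b_0 = 1, b_1 = 2g = 46, b_2 = 1.
Total = 1 + 46 + 1 = 48

48


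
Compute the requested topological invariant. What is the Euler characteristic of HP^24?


HP^24 has one cell in each dimension 0, 4, ..., 4*24 (24+1 cells, all even-dim).
chi = 24 + 1 = 25

25


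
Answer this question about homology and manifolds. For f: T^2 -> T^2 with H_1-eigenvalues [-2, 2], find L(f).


For a torus self-map: L(f) = det(I - A) where A acts on H_1.
L(f) = (1--2) * (1-2) = 3 * -1 = -3

-3


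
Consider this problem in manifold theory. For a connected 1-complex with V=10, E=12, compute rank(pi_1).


For a connected graph: rank(pi_1) = b_1 = E - V + 1 = 1 - chi.
chi = V - E = 10 - 12 = -2.
rank = 1 - (-2) = 12 - 10 + 1 = 3

3


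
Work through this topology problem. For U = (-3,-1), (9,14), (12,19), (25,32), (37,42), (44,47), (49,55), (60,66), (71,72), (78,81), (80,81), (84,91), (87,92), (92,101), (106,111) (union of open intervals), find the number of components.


Sort and merge overlapping open intervals.
Merged: (-3,-1), (9,19), (25,32), (37,42), (44,47), (49,55), (60,66), (71,72), (78,81), (84,92), (92,101), (106,111).
Number of components = 12

12


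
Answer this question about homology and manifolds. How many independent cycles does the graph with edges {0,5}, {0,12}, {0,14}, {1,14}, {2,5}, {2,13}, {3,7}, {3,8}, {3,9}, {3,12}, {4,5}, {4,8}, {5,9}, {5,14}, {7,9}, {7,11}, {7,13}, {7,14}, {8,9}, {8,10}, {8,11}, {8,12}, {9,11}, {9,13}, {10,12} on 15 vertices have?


b_1 = E - V + (number of components).
E = 25, V = 15, components = 2.
b_1 = 25 - 15 + 2 = 12

12


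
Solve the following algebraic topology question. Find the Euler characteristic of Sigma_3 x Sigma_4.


chi(Sigma_3) = 2 - 2*3 = -4
chi(Sigma_4) = 2 - 2*4 = -6
chi(product) = (-4) * (-6) = 24

24


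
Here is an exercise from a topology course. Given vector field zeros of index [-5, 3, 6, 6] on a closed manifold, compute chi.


Poincare-Hopf: chi(M) = sum of indices of zeros.
chi = (-5) + (3) + (6) + (6) = 10

10


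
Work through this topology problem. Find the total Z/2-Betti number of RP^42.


H^k(RP^42; Z/2) = Z/2 for each 0 <= k <= 42.
Total dimension = 42 + 1 = 43

43


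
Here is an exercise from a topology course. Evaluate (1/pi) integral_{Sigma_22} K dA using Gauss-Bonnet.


Gauss-Bonnet: integral K dA = 2*pi*chi(M).
chi(Sigma_22) = 2 - 2*22 = -42.
(integral K dA)/pi = 2*chi = 2*(-42) = -84

-84


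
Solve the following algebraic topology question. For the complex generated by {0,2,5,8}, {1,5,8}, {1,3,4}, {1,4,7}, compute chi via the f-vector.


Enumerate all faces; f-vector: f_0=8, f_1=13, f_2=7, f_3=1.
chi = sum (-1)^k f_k = 1

1
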